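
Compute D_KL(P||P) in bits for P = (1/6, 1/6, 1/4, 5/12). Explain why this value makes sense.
0.0000 bits

KL divergence satisfies the Gibbs inequality: D_KL(P||Q) ≥ 0 for all distributions P, Q.

D_KL(P||Q) = Σ p(x) log(p(x)/q(x))
Each term is p(x) × log_2(p(x)/p(x)) = p(x) × log_2(1) = 0, so the sum is 0.
D_KL(P||Q) = 0.0000 bits

When P = Q, the KL divergence is exactly 0, as there is no 'divergence' between identical distributions.

This non-negativity is a fundamental property: relative entropy cannot be negative because it measures how different Q is from P.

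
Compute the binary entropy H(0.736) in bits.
0.8327 bits

The binary entropy function is:
H(p) = -p log(p) - (1-p) log(1-p)

H(0.736) = -0.736 × log_2(0.736) - 0.264 × log_2(0.264)
H(0.736) = 0.8327 bits

Note: Binary entropy is maximized at p=0.5 (H=1 bit) and minimized at p=0 or p=1 (H=0).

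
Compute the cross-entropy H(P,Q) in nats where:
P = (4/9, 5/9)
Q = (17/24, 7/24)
0.8378 nats

Cross-entropy: H(P,Q) = -Σ p(x) log q(x)

Alternatively: H(P,Q) = H(P) + D_KL(P||Q)
H(P) = 0.6870 nats
D_KL(P||Q) = 0.1508 nats

H(P,Q) = 0.6870 + 0.1508 = 0.8378 nats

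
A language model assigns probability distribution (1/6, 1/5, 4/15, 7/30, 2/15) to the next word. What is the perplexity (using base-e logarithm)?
4.8608

Perplexity is e^H (or exp(H) for natural log).

First, H = -Σ p log p = 1.5812 nats
Perplexity = e^1.5812 = 4.8608

Interpretation: The model's uncertainty is equivalent to choosing uniformly among 4.9 options.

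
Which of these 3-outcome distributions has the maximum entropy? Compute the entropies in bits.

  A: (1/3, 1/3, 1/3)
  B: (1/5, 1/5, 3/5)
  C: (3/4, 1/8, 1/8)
A

For a discrete distribution over n outcomes, entropy is maximized by the uniform distribution.

Computing entropies:
H(A) = 1.5850 bits
H(B) = 1.3710 bits
H(C) = 1.0613 bits

The uniform distribution (where all probabilities equal 1/3) achieves the maximum entropy of log_2(3) = 1.5850 bits.

Distribution A has the highest entropy.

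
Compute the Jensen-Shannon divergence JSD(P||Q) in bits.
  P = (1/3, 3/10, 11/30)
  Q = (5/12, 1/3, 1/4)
0.0120 bits

Jensen-Shannon divergence is:
JSD(P||Q) = 0.5 × D_KL(P||M) + 0.5 × D_KL(Q||M)
where M = 0.5 × (P + Q) is the mixture distribution.

M = 0.5 × (1/3, 3/10, 11/30) + 0.5 × (5/12, 1/3, 1/4) = (3/8, 0.316667, 0.308333)

D_KL(P||M) = 0.0116 bits
D_KL(Q||M) = 0.0124 bits

JSD(P||Q) = 0.5 × 0.0116 + 0.5 × 0.0124 = 0.0120 bits

Unlike KL divergence, JSD is symmetric and bounded: 0 ≤ JSD ≤ log(2).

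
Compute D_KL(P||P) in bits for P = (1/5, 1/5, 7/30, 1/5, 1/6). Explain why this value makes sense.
0.0000 bits

KL divergence satisfies the Gibbs inequality: D_KL(P||Q) ≥ 0 for all distributions P, Q.

D_KL(P||Q) = Σ p(x) log(p(x)/q(x))
Each term is p(x) × log_2(p(x)/p(x)) = p(x) × log_2(1) = 0, so the sum is 0.
D_KL(P||Q) = 0.0000 bits

When P = Q, the KL divergence is exactly 0, as there is no 'divergence' between identical distributions.

This non-negativity is a fundamental property: relative entropy cannot be negative because it measures how different Q is from P.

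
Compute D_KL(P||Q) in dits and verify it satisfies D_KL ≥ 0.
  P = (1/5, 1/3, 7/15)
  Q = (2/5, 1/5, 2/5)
0.0450 dits

KL divergence satisfies the Gibbs inequality: D_KL(P||Q) ≥ 0 for all distributions P, Q.

D_KL(P||Q) = Σ p(x) log(p(x)/q(x))
Term by term:
  x=0: 1/5 × log_10[(1/5)/(2/5)] = -0.0602
  x=1: 1/3 × log_10[(1/3)/(1/5)] = 0.0739
  x=2: 7/15 × log_10[(7/15)/(2/5)] = 0.0312
D_KL(P||Q) = 0.0450 dits

D_KL(P||Q) = 0.0450 ≥ 0 ✓

This non-negativity is a fundamental property: relative entropy cannot be negative because it measures how different Q is from P.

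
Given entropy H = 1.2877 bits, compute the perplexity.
2.4414

Perplexity is 2^H (or exp(H) for natural log).

H = 1.2877 bits
Perplexity = 2^1.2877 = 2.4414

Interpretation: The model's uncertainty is equivalent to choosing uniformly among 2.4 options.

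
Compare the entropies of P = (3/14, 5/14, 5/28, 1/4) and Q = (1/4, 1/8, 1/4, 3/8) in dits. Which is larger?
P

Computing entropies in dits:
H(P) = 0.5872
H(Q) = 0.5737

Distribution P has higher entropy.

Intuition: The distribution closer to uniform (more spread out) has higher entropy.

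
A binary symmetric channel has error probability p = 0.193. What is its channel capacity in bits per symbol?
0.2923 bits

For a binary symmetric channel (BSC) with error probability p:
Capacity C = 1 - H(p) bits per symbol

where H(p) = -p log₂(p) - (1-p) log₂(1-p) is the binary entropy function.

H(0.193) = 0.7077 bits
C = 1 - 0.7077 = 0.2923 bits per symbol

This means we can reliably transmit up to 0.2923 bits of information per channel use.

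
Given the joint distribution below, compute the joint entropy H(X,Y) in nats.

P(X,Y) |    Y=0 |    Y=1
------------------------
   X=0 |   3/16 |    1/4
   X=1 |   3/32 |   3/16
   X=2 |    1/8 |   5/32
1.7462 nats

Joint entropy is H(X,Y) = -Σ_{x,y} p(x,y) log p(x,y).

Summing over all non-zero entries:
H(X,Y) = -[3/16·log_e(3/16) + 1/4·log_e(1/4) + 3/32·log_e(3/32) + 3/16·log_e(3/16) + 1/8·log_e(1/8) + 5/32·log_e(5/32)]
H(X,Y) = 1.7462 nats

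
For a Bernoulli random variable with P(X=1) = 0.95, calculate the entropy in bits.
0.2864 bits

The binary entropy function is:
H(p) = -p log(p) - (1-p) log(1-p)

H(0.95) = -0.95 × log_2(0.95) - 0.05 × log_2(0.05)
H(0.95) = 0.2864 bits

Note: Binary entropy is maximized at p=0.5 (H=1 bit) and minimized at p=0 or p=1 (H=0).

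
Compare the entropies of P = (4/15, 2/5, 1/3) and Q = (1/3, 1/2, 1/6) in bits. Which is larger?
P

Computing entropies in bits:
H(P) = 1.5656
H(Q) = 1.4591

Distribution P has higher entropy.

Intuition: The distribution closer to uniform (more spread out) has higher entropy.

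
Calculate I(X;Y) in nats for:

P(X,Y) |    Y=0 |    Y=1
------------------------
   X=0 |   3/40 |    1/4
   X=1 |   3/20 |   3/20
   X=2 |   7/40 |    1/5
0.0304 nats

Mutual information: I(X;Y) = H(X) + H(Y) - H(X,Y)

Marginals:
P(X) = (13/40, 3/10, 3/8), H(X) = 1.0943 nats
P(Y) = (2/5, 3/5), H(Y) = 0.6730 nats

Joint entropy: H(X,Y) = 1.7369 nats

I(X;Y) = 1.0943 + 0.6730 - 1.7369 = 0.0304 nats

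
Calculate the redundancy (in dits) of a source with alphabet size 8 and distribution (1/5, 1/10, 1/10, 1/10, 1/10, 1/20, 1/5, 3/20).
0.0349 dits

Redundancy measures how far a source is from maximum entropy:
R = H_max - H(X)

Maximum entropy for 8 symbols: H_max = log_10(8) = 0.9031 dits
Actual entropy: H(X) = 0.8682 dits
Redundancy: R = 0.9031 - 0.8682 = 0.0349 dits

This redundancy represents potential for compression: the source could be compressed by 0.0349 dits per symbol.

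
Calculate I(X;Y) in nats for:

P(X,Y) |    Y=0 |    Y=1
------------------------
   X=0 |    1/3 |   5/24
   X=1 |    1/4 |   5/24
0.0025 nats

Mutual information: I(X;Y) = H(X) + H(Y) - H(X,Y)

Marginals:
P(X) = (13/24, 11/24), H(X) = 0.6897 nats
P(Y) = (7/12, 5/12), H(Y) = 0.6792 nats

Joint entropy: H(X,Y) = 1.3664 nats

I(X;Y) = 0.6897 + 0.6792 - 1.3664 = 0.0025 nats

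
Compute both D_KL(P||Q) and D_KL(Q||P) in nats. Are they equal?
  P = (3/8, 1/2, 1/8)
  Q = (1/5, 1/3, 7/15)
D_KL(P||Q) = 0.2738, D_KL(Q||P) = 0.3539

KL divergence is not symmetric: D_KL(P||Q) ≠ D_KL(Q||P) in general.

D_KL(P||Q) = 0.2738 nats
D_KL(Q||P) = 0.3539 nats

No, they are not equal!

This asymmetry is why KL divergence is not a true distance metric.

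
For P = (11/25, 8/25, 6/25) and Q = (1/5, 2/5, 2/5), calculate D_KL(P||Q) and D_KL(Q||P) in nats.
D_KL(P||Q) = 0.1529, D_KL(Q||P) = 0.1359

KL divergence is not symmetric: D_KL(P||Q) ≠ D_KL(Q||P) in general.

D_KL(P||Q) = 0.1529 nats
D_KL(Q||P) = 0.1359 nats

No, they are not equal!

This asymmetry is why KL divergence is not a true distance metric.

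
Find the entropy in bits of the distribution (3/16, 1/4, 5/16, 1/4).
1.9772 bits

Shannon entropy is H(X) = -Σ p(x) log p(x).

For P = (3/16, 1/4, 5/16, 1/4):
H = -3/16 × log_2(3/16) -1/4 × log_2(1/4) -5/16 × log_2(5/16) -1/4 × log_2(1/4)
H = 1.9772 bits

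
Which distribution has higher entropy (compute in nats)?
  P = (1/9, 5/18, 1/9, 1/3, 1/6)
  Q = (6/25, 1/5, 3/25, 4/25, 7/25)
Q

Computing entropies in nats:
H(P) = 1.5089
H(Q) = 1.5685

Distribution Q has higher entropy.

Intuition: The distribution closer to uniform (more spread out) has higher entropy.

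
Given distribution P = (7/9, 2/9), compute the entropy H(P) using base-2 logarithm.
0.7642 bits

Shannon entropy is H(X) = -Σ p(x) log p(x).

For P = (7/9, 2/9):
H = -7/9 × log_2(7/9) -2/9 × log_2(2/9)
H = 0.7642 bits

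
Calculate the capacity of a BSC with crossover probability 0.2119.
0.2549 bits

For a binary symmetric channel (BSC) with error probability p:
Capacity C = 1 - H(p) bits per symbol

where H(p) = -p log₂(p) - (1-p) log₂(1-p) is the binary entropy function.

H(0.2119) = 0.7451 bits
C = 1 - 0.7451 = 0.2549 bits per symbol

This means we can reliably transmit up to 0.2549 bits of information per channel use.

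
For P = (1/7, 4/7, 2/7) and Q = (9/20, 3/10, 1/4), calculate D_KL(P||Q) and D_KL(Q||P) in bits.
D_KL(P||Q) = 0.3498, D_KL(Q||P) = 0.4179

KL divergence is not symmetric: D_KL(P||Q) ≠ D_KL(Q||P) in general.

D_KL(P||Q) = 0.3498 bits
D_KL(Q||P) = 0.4179 bits

No, they are not equal!

This asymmetry is why KL divergence is not a true distance metric.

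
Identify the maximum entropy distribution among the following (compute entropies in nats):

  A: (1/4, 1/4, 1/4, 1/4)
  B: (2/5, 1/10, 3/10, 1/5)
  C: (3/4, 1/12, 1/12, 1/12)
A

For a discrete distribution over n outcomes, entropy is maximized by the uniform distribution.

Computing entropies:
H(A) = 1.3863 nats
H(B) = 1.2799 nats
H(C) = 0.8370 nats

The uniform distribution (where all probabilities equal 1/4) achieves the maximum entropy of log_e(4) = 1.3863 nats.

Distribution A has the highest entropy.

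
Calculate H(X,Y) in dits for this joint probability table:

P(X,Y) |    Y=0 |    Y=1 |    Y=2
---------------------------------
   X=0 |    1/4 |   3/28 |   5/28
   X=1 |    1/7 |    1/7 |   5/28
0.7631 dits

Joint entropy is H(X,Y) = -Σ_{x,y} p(x,y) log p(x,y).

Summing over all non-zero entries:
H(X,Y) = -[1/4·log_10(1/4) + 3/28·log_10(3/28) + 5/28·log_10(5/28) + 1/7·log_10(1/7) + 1/7·log_10(1/7) + 5/28·log_10(5/28)]
H(X,Y) = 0.7631 dits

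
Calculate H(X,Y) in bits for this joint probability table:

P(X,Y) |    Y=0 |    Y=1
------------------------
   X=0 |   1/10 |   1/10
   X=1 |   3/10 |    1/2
1.6855 bits

Joint entropy is H(X,Y) = -Σ_{x,y} p(x,y) log p(x,y).

Summing over all non-zero entries:
H(X,Y) = -[1/10·log_2(1/10) + 1/10·log_2(1/10) + 3/10·log_2(3/10) + 1/2·log_2(1/2)]
H(X,Y) = 1.6855 bits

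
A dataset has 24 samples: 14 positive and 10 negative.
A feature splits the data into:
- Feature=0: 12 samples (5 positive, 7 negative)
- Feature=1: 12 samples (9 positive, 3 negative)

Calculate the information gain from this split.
0.0843 bits

Information Gain = H(Y) - H(Y|Feature)

Before split:
P(positive) = 14/24 = 0.5833
H(Y) = 0.9799 bits

After split:
Feature=0: H = 0.9799 bits (weight = 12/24)
Feature=1: H = 0.8113 bits (weight = 12/24)
H(Y|Feature) = (12/24)×0.9799 + (12/24)×0.8113 = 0.8956 bits

Information Gain = 0.9799 - 0.8956 = 0.0843 bits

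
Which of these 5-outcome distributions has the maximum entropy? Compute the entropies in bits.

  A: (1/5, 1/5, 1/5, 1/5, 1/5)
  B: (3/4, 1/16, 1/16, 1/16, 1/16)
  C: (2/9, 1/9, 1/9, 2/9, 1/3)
A

For a discrete distribution over n outcomes, entropy is maximized by the uniform distribution.

Computing entropies:
H(A) = 2.3219 bits
H(B) = 1.3113 bits
H(C) = 2.1972 bits

The uniform distribution (where all probabilities equal 1/5) achieves the maximum entropy of log_2(5) = 2.3219 bits.

Distribution A has the highest entropy.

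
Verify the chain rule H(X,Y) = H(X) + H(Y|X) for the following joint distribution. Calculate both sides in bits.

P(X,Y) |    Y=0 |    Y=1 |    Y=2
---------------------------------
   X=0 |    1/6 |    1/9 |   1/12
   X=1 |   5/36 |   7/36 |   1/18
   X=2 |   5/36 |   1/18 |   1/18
H(X,Y) = 3.0273, H(X) = 1.5605, H(Y|X) = 1.4667 (all in bits)

Chain rule: H(X,Y) = H(X) + H(Y|X)

Left side — joint entropy directly:
H(X,Y) = -Σ p(x,y) log p(x,y) = 3.0273 bits

Right side — compute H(Y|X) from the conditional distributions:
P(X) = (13/36, 7/18, 1/4), so H(X) = 1.5605 bits
H(Y|X) = Σ_x P(X=x) · H(Y|X=x):
  P(Y|X=0) = (6/13, 4/13, 3/13), H(Y|X=0) = 1.5262, weight P(X=0) = 13/36
  P(Y|X=1) = (5/14, 1/2, 1/7), H(Y|X=1) = 1.4316, weight P(X=1) = 7/18
  P(Y|X=2) = (5/9, 2/9, 2/9), H(Y|X=2) = 1.4355, weight P(X=2) = 1/4
H(Y|X) = 1.4667 bits

H(X) + H(Y|X) = 1.5605 + 1.4667 = 3.0273 bits

Both sides equal 3.0273 bits. ✓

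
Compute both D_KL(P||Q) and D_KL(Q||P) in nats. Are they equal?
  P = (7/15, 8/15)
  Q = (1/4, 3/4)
D_KL(P||Q) = 0.1094, D_KL(Q||P) = 0.0997

KL divergence is not symmetric: D_KL(P||Q) ≠ D_KL(Q||P) in general.

D_KL(P||Q) = 0.1094 nats
D_KL(Q||P) = 0.0997 nats

No, they are not equal!

This asymmetry is why KL divergence is not a true distance metric.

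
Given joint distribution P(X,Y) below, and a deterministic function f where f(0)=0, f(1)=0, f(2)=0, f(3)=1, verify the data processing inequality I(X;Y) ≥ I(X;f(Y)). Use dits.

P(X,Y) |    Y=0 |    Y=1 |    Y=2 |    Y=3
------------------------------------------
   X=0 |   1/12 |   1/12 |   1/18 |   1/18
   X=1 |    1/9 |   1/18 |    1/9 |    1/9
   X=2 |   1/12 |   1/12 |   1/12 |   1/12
I(X;Y) = 0.0069, I(X;f(Y)) = 0.0014, inequality holds: 0.0069 ≥ 0.0014

Data Processing Inequality: For any Markov chain X → Y → Z, we have I(X;Y) ≥ I(X;Z).

Here Z = f(Y) is a deterministic function of Y, forming X → Y → Z.

Original I(X;Y) = 0.0069 dits

After applying f:
P(X,Z) where Z=f(Y):
- P(X,Z=0) = P(X,Y=0) + P(X,Y=1) + P(X,Y=2)
- P(X,Z=1) = P(X,Y=3)

I(X;Z) = I(X;f(Y)) = 0.0014 dits

Verification: 0.0069 ≥ 0.0014 ✓

Information cannot be created by processing; the function f can only lose information about X.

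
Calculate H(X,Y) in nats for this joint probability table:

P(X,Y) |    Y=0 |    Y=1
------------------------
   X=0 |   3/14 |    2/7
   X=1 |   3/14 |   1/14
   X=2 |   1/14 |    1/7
1.6731 nats

Joint entropy is H(X,Y) = -Σ_{x,y} p(x,y) log p(x,y).

Summing over all non-zero entries:
H(X,Y) = -[3/14·log_e(3/14) + 2/7·log_e(2/7) + 3/14·log_e(3/14) + 1/14·log_e(1/14) + 1/14·log_e(1/14) + 1/7·log_e(1/7)]
H(X,Y) = 1.6731 nats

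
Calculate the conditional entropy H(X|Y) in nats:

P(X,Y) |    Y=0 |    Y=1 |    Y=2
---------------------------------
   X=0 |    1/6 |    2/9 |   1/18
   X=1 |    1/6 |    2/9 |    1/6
0.6641 nats

Using the chain rule: H(X|Y) = H(X,Y) - H(Y)

First, compute H(X,Y) = 1.7249 nats

Marginal P(Y) = (1/3, 4/9, 2/9)
H(Y) = 1.0609 nats

H(X|Y) = H(X,Y) - H(Y) = 1.7249 - 1.0609 = 0.6641 nats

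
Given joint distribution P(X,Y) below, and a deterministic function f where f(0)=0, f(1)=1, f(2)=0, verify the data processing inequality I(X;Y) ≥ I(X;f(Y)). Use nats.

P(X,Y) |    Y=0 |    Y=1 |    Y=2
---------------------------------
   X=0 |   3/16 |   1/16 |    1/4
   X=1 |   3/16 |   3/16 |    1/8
I(X;Y) = 0.0539, I(X;f(Y)) = 0.0432, inequality holds: 0.0539 ≥ 0.0432

Data Processing Inequality: For any Markov chain X → Y → Z, we have I(X;Y) ≥ I(X;Z).

Here Z = f(Y) is a deterministic function of Y, forming X → Y → Z.

Original I(X;Y) = 0.0539 nats

After applying f:
P(X,Z) where Z=f(Y):
- P(X,Z=0) = P(X,Y=0) + P(X,Y=2)
- P(X,Z=1) = P(X,Y=1)

I(X;Z) = I(X;f(Y)) = 0.0432 nats

Verification: 0.0539 ≥ 0.0432 ✓

Information cannot be created by processing; the function f can only lose information about X.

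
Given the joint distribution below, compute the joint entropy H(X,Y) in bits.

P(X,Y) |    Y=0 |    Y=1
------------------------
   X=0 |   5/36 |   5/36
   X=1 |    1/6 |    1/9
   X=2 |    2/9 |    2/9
2.5386 bits

Joint entropy is H(X,Y) = -Σ_{x,y} p(x,y) log p(x,y).

Summing over all non-zero entries:
H(X,Y) = -[5/36·log_2(5/36) + 5/36·log_2(5/36) + 1/6·log_2(1/6) + 1/9·log_2(1/9) + 2/9·log_2(2/9) + 2/9·log_2(2/9)]
H(X,Y) = 2.5386 bits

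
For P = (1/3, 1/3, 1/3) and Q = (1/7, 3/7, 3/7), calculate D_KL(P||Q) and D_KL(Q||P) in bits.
D_KL(P||Q) = 0.1658, D_KL(Q||P) = 0.1361

KL divergence is not symmetric: D_KL(P||Q) ≠ D_KL(Q||P) in general.

D_KL(P||Q) = 0.1658 bits
D_KL(Q||P) = 0.1361 bits

No, they are not equal!

This asymmetry is why KL divergence is not a true distance metric.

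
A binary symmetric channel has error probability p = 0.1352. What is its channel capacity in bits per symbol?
0.4285 bits

For a binary symmetric channel (BSC) with error probability p:
Capacity C = 1 - H(p) bits per symbol

where H(p) = -p log₂(p) - (1-p) log₂(1-p) is the binary entropy function.

H(0.1352) = 0.5715 bits
C = 1 - 0.5715 = 0.4285 bits per symbol

This means we can reliably transmit up to 0.4285 bits of information per channel use.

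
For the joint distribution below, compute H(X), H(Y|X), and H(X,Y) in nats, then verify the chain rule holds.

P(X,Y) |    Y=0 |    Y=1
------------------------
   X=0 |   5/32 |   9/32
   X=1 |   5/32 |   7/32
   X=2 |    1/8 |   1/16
H(X,Y) = 1.7025, H(X) = 1.0434, H(Y|X) = 0.6592 (all in nats)

Chain rule: H(X,Y) = H(X) + H(Y|X)

Left side — joint entropy directly:
H(X,Y) = -Σ p(x,y) log p(x,y) = 1.7025 nats

Right side — compute H(Y|X) from the conditional distributions:
P(X) = (7/16, 3/8, 3/16), so H(X) = 1.0434 nats
H(Y|X) = Σ_x P(X=x) · H(Y|X=x):
  P(Y|X=0) = (5/14, 9/14), H(Y|X=0) = 0.6518, weight P(X=0) = 7/16
  P(Y|X=1) = (5/12, 7/12), H(Y|X=1) = 0.6792, weight P(X=1) = 3/8
  P(Y|X=2) = (2/3, 1/3), H(Y|X=2) = 0.6365, weight P(X=2) = 3/16
H(Y|X) = 0.6592 nats

H(X) + H(Y|X) = 1.0434 + 0.6592 = 1.7025 nats

Both sides equal 1.7025 nats. ✓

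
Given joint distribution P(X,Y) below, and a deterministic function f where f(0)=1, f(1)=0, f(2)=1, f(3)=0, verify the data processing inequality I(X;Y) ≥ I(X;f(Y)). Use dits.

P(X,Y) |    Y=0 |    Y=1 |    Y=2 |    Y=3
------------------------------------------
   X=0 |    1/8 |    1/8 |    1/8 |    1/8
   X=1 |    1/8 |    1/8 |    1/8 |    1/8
I(X;Y) = 0.0000, I(X;f(Y)) = 0.0000, inequality holds: 0.0000 ≥ 0.0000

Data Processing Inequality: For any Markov chain X → Y → Z, we have I(X;Y) ≥ I(X;Z).

Here Z = f(Y) is a deterministic function of Y, forming X → Y → Z.

Original I(X;Y) = 0.0000 dits

After applying f:
P(X,Z) where Z=f(Y):
- P(X,Z=0) = P(X,Y=1) + P(X,Y=3)
- P(X,Z=1) = P(X,Y=0) + P(X,Y=2)

I(X;Z) = I(X;f(Y)) = 0.0000 dits

Verification: 0.0000 ≥ 0.0000 ✓

Information cannot be created by processing; the function f can only lose information about X.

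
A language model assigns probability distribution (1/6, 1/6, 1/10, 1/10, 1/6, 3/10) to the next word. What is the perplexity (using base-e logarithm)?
5.5711

Perplexity is e^H (or exp(H) for natural log).

First, H = -Σ p log p = 1.7176 nats
Perplexity = e^1.7176 = 5.5711

Interpretation: The model's uncertainty is equivalent to choosing uniformly among 5.6 options.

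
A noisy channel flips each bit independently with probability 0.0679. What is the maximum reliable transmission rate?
0.6420 bits

For a binary symmetric channel (BSC) with error probability p:
Capacity C = 1 - H(p) bits per symbol

where H(p) = -p log₂(p) - (1-p) log₂(1-p) is the binary entropy function.

H(0.0679) = 0.3580 bits
C = 1 - 0.3580 = 0.6420 bits per symbol

This means we can reliably transmit up to 0.6420 bits of information per channel use.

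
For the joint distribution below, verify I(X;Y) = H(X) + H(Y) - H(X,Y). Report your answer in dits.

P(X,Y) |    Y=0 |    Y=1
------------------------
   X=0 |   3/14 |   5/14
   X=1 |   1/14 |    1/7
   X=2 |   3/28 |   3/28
I(X;Y) = 0.0031 dits

Mutual information has multiple equivalent forms:
- I(X;Y) = H(X) - H(X|Y)
- I(X;Y) = H(Y) - H(Y|X)
- I(X;Y) = H(X) + H(Y) - H(X,Y)

Computing all quantities:
H(X) = 0.4256, H(Y) = 0.2910, H(X,Y) = 0.7135
H(X|Y) = 0.4225, H(Y|X) = 0.2879

Verification:
H(X) - H(X|Y) = 0.4256 - 0.4225 = 0.0031
H(Y) - H(Y|X) = 0.2910 - 0.2879 = 0.0031
H(X) + H(Y) - H(X,Y) = 0.4256 + 0.2910 - 0.7135 = 0.0031

All forms give I(X;Y) = 0.0031 dits. ✓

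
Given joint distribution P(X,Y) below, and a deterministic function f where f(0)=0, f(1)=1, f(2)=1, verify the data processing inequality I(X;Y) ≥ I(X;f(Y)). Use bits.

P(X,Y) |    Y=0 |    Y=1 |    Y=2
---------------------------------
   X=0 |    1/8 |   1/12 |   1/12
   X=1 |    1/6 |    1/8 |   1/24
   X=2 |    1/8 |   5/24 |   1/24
I(X;Y) = 0.0539, I(X;f(Y)) = 0.0148, inequality holds: 0.0539 ≥ 0.0148

Data Processing Inequality: For any Markov chain X → Y → Z, we have I(X;Y) ≥ I(X;Z).

Here Z = f(Y) is a deterministic function of Y, forming X → Y → Z.

Original I(X;Y) = 0.0539 bits

After applying f:
P(X,Z) where Z=f(Y):
- P(X,Z=0) = P(X,Y=0)
- P(X,Z=1) = P(X,Y=1) + P(X,Y=2)

I(X;Z) = I(X;f(Y)) = 0.0148 bits

Verification: 0.0539 ≥ 0.0148 ✓

Information cannot be created by processing; the function f can only lose information about X.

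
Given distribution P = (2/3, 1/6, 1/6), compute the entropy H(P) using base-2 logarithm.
1.2516 bits

Shannon entropy is H(X) = -Σ p(x) log p(x).

For P = (2/3, 1/6, 1/6):
H = -2/3 × log_2(2/3) -1/6 × log_2(1/6) -1/6 × log_2(1/6)
H = 1.2516 bits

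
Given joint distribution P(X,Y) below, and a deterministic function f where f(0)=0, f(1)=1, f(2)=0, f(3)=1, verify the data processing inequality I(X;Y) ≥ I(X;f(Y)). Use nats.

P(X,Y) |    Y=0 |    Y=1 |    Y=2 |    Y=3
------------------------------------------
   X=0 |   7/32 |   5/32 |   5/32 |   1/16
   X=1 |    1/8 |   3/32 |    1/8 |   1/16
I(X;Y) = 0.0049, I(X;f(Y)) = 0.0001, inequality holds: 0.0049 ≥ 0.0001

Data Processing Inequality: For any Markov chain X → Y → Z, we have I(X;Y) ≥ I(X;Z).

Here Z = f(Y) is a deterministic function of Y, forming X → Y → Z.

Original I(X;Y) = 0.0049 nats

After applying f:
P(X,Z) where Z=f(Y):
- P(X,Z=0) = P(X,Y=0) + P(X,Y=2)
- P(X,Z=1) = P(X,Y=1) + P(X,Y=3)

I(X;Z) = I(X;f(Y)) = 0.0001 nats

Verification: 0.0049 ≥ 0.0001 ✓

Information cannot be created by processing; the function f can only lose information about X.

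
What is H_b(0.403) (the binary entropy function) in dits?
0.2928 dits

The binary entropy function is:
H(p) = -p log(p) - (1-p) log(1-p)

H(0.403) = -0.403 × log_10(0.403) - 0.597 × log_10(0.597)
H(0.403) = 0.2928 dits

Note: Binary entropy is maximized at p=0.5 (H=1 bit) and minimized at p=0 or p=1 (H=0).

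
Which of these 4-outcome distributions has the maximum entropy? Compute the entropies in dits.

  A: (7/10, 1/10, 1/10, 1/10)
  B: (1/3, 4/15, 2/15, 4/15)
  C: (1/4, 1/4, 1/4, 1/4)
C

For a discrete distribution over n outcomes, entropy is maximized by the uniform distribution.

Computing entropies:
H(A) = 0.4084 dits
H(B) = 0.5819 dits
H(C) = 0.6021 dits

The uniform distribution (where all probabilities equal 1/4) achieves the maximum entropy of log_10(4) = 0.6021 dits.

Distribution C has the highest entropy.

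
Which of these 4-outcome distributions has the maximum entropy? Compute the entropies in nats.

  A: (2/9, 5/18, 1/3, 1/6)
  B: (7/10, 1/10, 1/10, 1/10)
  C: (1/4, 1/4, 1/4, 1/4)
C

For a discrete distribution over n outcomes, entropy is maximized by the uniform distribution.

Computing entropies:
H(A) = 1.3549 nats
H(B) = 0.9404 nats
H(C) = 1.3863 nats

The uniform distribution (where all probabilities equal 1/4) achieves the maximum entropy of log_e(4) = 1.3863 nats.

Distribution C has the highest entropy.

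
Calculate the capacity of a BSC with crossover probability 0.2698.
0.1588 bits

For a binary symmetric channel (BSC) with error probability p:
Capacity C = 1 - H(p) bits per symbol

where H(p) = -p log₂(p) - (1-p) log₂(1-p) is the binary entropy function.

H(0.2698) = 0.8412 bits
C = 1 - 0.8412 = 0.1588 bits per symbol

This means we can reliably transmit up to 0.1588 bits of information per channel use.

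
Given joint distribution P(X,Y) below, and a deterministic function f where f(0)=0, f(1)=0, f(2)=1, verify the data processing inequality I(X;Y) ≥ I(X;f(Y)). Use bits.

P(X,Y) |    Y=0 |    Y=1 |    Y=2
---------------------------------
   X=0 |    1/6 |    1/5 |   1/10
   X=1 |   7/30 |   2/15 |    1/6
I(X;Y) = 0.0267, I(X;f(Y)) = 0.0089, inequality holds: 0.0267 ≥ 0.0089

Data Processing Inequality: For any Markov chain X → Y → Z, we have I(X;Y) ≥ I(X;Z).

Here Z = f(Y) is a deterministic function of Y, forming X → Y → Z.

Original I(X;Y) = 0.0267 bits

After applying f:
P(X,Z) where Z=f(Y):
- P(X,Z=0) = P(X,Y=0) + P(X,Y=1)
- P(X,Z=1) = P(X,Y=2)

I(X;Z) = I(X;f(Y)) = 0.0089 bits

Verification: 0.0267 ≥ 0.0089 ✓

Information cannot be created by processing; the function f can only lose information about X.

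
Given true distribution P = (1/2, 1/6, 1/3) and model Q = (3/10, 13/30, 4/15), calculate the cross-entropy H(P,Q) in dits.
0.5133 dits

Cross-entropy: H(P,Q) = -Σ p(x) log q(x)

Alternatively: H(P,Q) = H(P) + D_KL(P||Q)
H(P) = 0.4392 dits
D_KL(P||Q) = 0.0741 dits

H(P,Q) = 0.4392 + 0.0741 = 0.5133 dits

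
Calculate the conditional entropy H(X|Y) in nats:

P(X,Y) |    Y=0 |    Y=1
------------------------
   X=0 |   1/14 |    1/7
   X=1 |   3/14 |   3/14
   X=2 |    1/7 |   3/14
1.0519 nats

Using the chain rule: H(X|Y) = H(X,Y) - H(Y)

First, compute H(X,Y) = 1.7348 nats

Marginal P(Y) = (3/7, 4/7)
H(Y) = 0.6829 nats

H(X|Y) = H(X,Y) - H(Y) = 1.7348 - 0.6829 = 1.0519 nats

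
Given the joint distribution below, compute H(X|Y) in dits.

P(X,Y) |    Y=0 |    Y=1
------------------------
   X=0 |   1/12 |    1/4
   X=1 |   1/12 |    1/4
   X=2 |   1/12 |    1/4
0.4771 dits

Using the chain rule: H(X|Y) = H(X,Y) - H(Y)

First, compute H(X,Y) = 0.7213 dits

Marginal P(Y) = (1/4, 3/4)
H(Y) = 0.2442 dits

H(X|Y) = H(X,Y) - H(Y) = 0.7213 - 0.2442 = 0.4771 dits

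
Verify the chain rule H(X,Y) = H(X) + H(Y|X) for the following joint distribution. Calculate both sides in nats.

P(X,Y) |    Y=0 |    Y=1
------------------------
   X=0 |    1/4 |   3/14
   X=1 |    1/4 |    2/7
H(X,Y) = 1.3812, H(X) = 0.6906, H(Y|X) = 0.6906 (all in nats)

Chain rule: H(X,Y) = H(X) + H(Y|X)

Left side — joint entropy directly:
H(X,Y) = -Σ p(x,y) log p(x,y) = 1.3812 nats

Right side — compute H(Y|X) from the conditional distributions:
P(X) = (13/28, 15/28), so H(X) = 0.6906 nats
H(Y|X) = Σ_x P(X=x) · H(Y|X=x):
  P(Y|X=0) = (7/13, 6/13), H(Y|X=0) = 0.6902, weight P(X=0) = 13/28
  P(Y|X=1) = (7/15, 8/15), H(Y|X=1) = 0.6909, weight P(X=1) = 15/28
H(Y|X) = 0.6906 nats

H(X) + H(Y|X) = 0.6906 + 0.6906 = 1.3812 nats

Both sides equal 1.3812 nats. ✓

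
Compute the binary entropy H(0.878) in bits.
0.5351 bits

The binary entropy function is:
H(p) = -p log(p) - (1-p) log(1-p)

H(0.878) = -0.878 × log_2(0.878) - 0.122 × log_2(0.122)
H(0.878) = 0.5351 bits

Note: Binary entropy is maximized at p=0.5 (H=1 bit) and minimized at p=0 or p=1 (H=0).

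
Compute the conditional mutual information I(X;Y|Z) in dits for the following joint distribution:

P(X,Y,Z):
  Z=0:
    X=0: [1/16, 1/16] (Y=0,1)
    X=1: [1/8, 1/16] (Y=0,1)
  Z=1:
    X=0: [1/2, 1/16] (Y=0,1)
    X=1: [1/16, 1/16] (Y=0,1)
0.0206 dits

Conditional mutual information: I(X;Y|Z) = H(X|Z) + H(Y|Z) - H(X,Y|Z)

H(Z) = 0.2697
H(X,Z) = 0.5026 → H(X|Z) = 0.2329
H(Y,Z) = 0.5026 → H(Y|Z) = 0.2329
H(X,Y,Z) = 0.7149 → H(X,Y|Z) = 0.4452

I(X;Y|Z) = 0.2329 + 0.2329 - 0.4452 = 0.0206 dits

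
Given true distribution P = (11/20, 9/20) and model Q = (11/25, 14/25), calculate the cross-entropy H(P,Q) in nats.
0.7125 nats

Cross-entropy: H(P,Q) = -Σ p(x) log q(x)

Alternatively: H(P,Q) = H(P) + D_KL(P||Q)
H(P) = 0.6881 nats
D_KL(P||Q) = 0.0243 nats

H(P,Q) = 0.6881 + 0.0243 = 0.7125 nats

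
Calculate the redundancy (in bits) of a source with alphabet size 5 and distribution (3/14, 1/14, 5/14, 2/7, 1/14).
0.2549 bits

Redundancy measures how far a source is from maximum entropy:
R = H_max - H(X)

Maximum entropy for 5 symbols: H_max = log_2(5) = 2.3219 bits
Actual entropy: H(X) = 2.0670 bits
Redundancy: R = 2.3219 - 2.0670 = 0.2549 bits

This redundancy represents potential for compression: the source could be compressed by 0.2549 bits per symbol.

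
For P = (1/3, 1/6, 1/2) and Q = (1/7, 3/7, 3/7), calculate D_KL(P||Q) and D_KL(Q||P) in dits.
D_KL(P||Q) = 0.0878, D_KL(Q||P) = 0.0945

KL divergence is not symmetric: D_KL(P||Q) ≠ D_KL(Q||P) in general.

D_KL(P||Q) = 0.0878 dits
D_KL(Q||P) = 0.0945 dits

No, they are not equal!

This asymmetry is why KL divergence is not a true distance metric.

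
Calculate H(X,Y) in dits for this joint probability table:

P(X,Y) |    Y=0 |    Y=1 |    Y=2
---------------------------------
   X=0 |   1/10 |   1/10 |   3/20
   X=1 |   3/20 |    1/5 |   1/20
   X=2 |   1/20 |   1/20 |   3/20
0.9057 dits

Joint entropy is H(X,Y) = -Σ_{x,y} p(x,y) log p(x,y).

Summing over all non-zero entries:
H(X,Y) = -[1/10·log_10(1/10) + 1/10·log_10(1/10) + 3/20·log_10(3/20) + 3/20·log_10(3/20) + 1/5·log_10(1/5) + 1/20·log_10(1/20) + 1/20·log_10(1/20) + 1/20·log_10(1/20) + 3/20·log_10(3/20)]
H(X,Y) = 0.9057 dits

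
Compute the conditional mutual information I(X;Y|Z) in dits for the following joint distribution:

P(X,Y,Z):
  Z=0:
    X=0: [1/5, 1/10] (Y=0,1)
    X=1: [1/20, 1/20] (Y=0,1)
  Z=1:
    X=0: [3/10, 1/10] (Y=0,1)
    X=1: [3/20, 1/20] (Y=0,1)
0.0019 dits

Conditional mutual information: I(X;Y|Z) = H(X|Z) + H(Y|Z) - H(X,Y|Z)

H(Z) = 0.2923
H(X,Z) = 0.5558 → H(X|Z) = 0.2635
H(Y,Z) = 0.5537 → H(Y|Z) = 0.2615
H(X,Y,Z) = 0.8154 → H(X,Y|Z) = 0.5231

I(X;Y|Z) = 0.2635 + 0.2615 - 0.5231 = 0.0019 dits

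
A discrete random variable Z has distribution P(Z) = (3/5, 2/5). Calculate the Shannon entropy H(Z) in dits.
0.2923 dits

Shannon entropy is H(X) = -Σ p(x) log p(x).

For P = (3/5, 2/5):
H = -3/5 × log_10(3/5) -2/5 × log_10(2/5)
H = 0.2923 dits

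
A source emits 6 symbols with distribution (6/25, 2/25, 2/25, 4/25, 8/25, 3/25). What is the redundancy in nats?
0.1329 nats

Redundancy measures how far a source is from maximum entropy:
R = H_max - H(X)

Maximum entropy for 6 symbols: H_max = log_e(6) = 1.7918 nats
Actual entropy: H(X) = 1.6589 nats
Redundancy: R = 1.7918 - 1.6589 = 0.1329 nats

This redundancy represents potential for compression: the source could be compressed by 0.1329 nats per symbol.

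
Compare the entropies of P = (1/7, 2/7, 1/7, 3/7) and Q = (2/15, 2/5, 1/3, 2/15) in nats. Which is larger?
P

Computing entropies in nats:
H(P) = 1.2770
H(Q) = 1.2700

Distribution P has higher entropy.

Intuition: The distribution closer to uniform (more spread out) has higher entropy.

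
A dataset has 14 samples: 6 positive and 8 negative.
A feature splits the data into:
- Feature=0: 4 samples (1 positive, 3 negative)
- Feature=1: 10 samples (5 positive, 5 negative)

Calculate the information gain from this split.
0.0391 bits

Information Gain = H(Y) - H(Y|Feature)

Before split:
P(positive) = 6/14 = 0.4286
H(Y) = 0.9852 bits

After split:
Feature=0: H = 0.8113 bits (weight = 4/14)
Feature=1: H = 1.0000 bits (weight = 10/14)
H(Y|Feature) = (4/14)×0.8113 + (10/14)×1.0000 = 0.9461 bits

Information Gain = 0.9852 - 0.9461 = 0.0391 bits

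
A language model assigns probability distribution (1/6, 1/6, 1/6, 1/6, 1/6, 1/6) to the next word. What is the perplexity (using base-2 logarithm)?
6.0000

Perplexity is 2^H (or exp(H) for natural log).

First, H = -Σ p log p = 2.5850 bits
Perplexity = 2^2.5850 = 6.0000

Interpretation: The model's uncertainty is equivalent to choosing uniformly among 6.0 options.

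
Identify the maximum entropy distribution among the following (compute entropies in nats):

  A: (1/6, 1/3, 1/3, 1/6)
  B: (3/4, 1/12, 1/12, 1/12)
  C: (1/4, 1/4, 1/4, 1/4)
C

For a discrete distribution over n outcomes, entropy is maximized by the uniform distribution.

Computing entropies:
H(A) = 1.3297 nats
H(B) = 0.8370 nats
H(C) = 1.3863 nats

The uniform distribution (where all probabilities equal 1/4) achieves the maximum entropy of log_e(4) = 1.3863 nats.

Distribution C has the highest entropy.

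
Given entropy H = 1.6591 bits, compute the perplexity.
3.1582

Perplexity is 2^H (or exp(H) for natural log).

H = 1.6591 bits
Perplexity = 2^1.6591 = 3.1582

Interpretation: The model's uncertainty is equivalent to choosing uniformly among 3.2 options.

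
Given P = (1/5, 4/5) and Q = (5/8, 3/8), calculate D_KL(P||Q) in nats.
0.3783 nats

KL divergence: D_KL(P||Q) = Σ p(x) log(p(x)/q(x))

Computing term by term:
  x=0: 1/5 × log_e[(1/5)/(5/8)] = 1/5 × -1.1394 = -0.2279
  x=1: 4/5 × log_e[(4/5)/(3/8)] = 4/5 × 0.7577 = 0.6061

D_KL(P||Q) = 0.3783 nats

Note: KL divergence is always non-negative and equals 0 iff P = Q.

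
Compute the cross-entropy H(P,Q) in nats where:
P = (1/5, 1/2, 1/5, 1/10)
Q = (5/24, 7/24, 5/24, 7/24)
1.3667 nats

Cross-entropy: H(P,Q) = -Σ p(x) log q(x)

Alternatively: H(P,Q) = H(P) + D_KL(P||Q)
H(P) = 1.2206 nats
D_KL(P||Q) = 0.1461 nats

H(P,Q) = 1.2206 + 0.1461 = 1.3667 nats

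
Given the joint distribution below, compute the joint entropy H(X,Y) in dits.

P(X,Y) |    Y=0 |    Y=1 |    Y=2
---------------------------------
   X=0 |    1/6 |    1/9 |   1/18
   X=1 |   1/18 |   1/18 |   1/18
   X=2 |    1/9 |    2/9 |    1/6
0.8955 dits

Joint entropy is H(X,Y) = -Σ_{x,y} p(x,y) log p(x,y).

Summing over all non-zero entries:
H(X,Y) = -[1/6·log_10(1/6) + 1/9·log_10(1/9) + 1/18·log_10(1/18) + 1/18·log_10(1/18) + 1/18·log_10(1/18) + 1/18·log_10(1/18) + 1/9·log_10(1/9) + 2/9·log_10(2/9) + 1/6·log_10(1/6)]
H(X,Y) = 0.8955 dits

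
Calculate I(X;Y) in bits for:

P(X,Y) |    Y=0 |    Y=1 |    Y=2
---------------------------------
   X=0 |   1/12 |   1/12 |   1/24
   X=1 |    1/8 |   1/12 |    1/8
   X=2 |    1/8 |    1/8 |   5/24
0.0343 bits

Mutual information: I(X;Y) = H(X) + H(Y) - H(X,Y)

Marginals:
P(X) = (5/24, 1/3, 11/24), H(X) = 1.5157 bits
P(Y) = (1/3, 7/24, 3/8), H(Y) = 1.5774 bits

Joint entropy: H(X,Y) = 3.0587 bits

I(X;Y) = 1.5157 + 1.5774 - 3.0587 = 0.0343 bits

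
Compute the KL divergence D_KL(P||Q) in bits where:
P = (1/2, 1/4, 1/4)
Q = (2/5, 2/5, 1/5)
0.0719 bits

KL divergence: D_KL(P||Q) = Σ p(x) log(p(x)/q(x))

Computing term by term:
  x=0: 1/2 × log_2[(1/2)/(2/5)] = 1/2 × 0.3219 = 0.1610
  x=1: 1/4 × log_2[(1/4)/(2/5)] = 1/4 × -0.6781 = -0.1695
  x=2: 1/4 × log_2[(1/4)/(1/5)] = 1/4 × 0.3219 = 0.0805

D_KL(P||Q) = 0.0719 bits

Note: KL divergence is always non-negative and equals 0 iff P = Q.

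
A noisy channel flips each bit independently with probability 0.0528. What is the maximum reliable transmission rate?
0.7018 bits

For a binary symmetric channel (BSC) with error probability p:
Capacity C = 1 - H(p) bits per symbol

where H(p) = -p log₂(p) - (1-p) log₂(1-p) is the binary entropy function.

H(0.0528) = 0.2982 bits
C = 1 - 0.2982 = 0.7018 bits per symbol

This means we can reliably transmit up to 0.7018 bits of information per channel use.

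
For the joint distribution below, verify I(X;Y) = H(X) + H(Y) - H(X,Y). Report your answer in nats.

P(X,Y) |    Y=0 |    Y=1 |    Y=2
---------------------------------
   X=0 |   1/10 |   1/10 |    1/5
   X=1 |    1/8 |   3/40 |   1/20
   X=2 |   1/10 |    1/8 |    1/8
I(X;Y) = 0.0383 nats

Mutual information has multiple equivalent forms:
- I(X;Y) = H(X) - H(X|Y)
- I(X;Y) = H(Y) - H(Y|X)
- I(X;Y) = H(X) + H(Y) - H(X,Y)

Computing all quantities:
H(X) = 1.0805, H(Y) = 1.0943, H(X,Y) = 2.1365
H(X|Y) = 1.0422, H(Y|X) = 1.0560

Verification:
H(X) - H(X|Y) = 1.0805 - 1.0422 = 0.0383
H(Y) - H(Y|X) = 1.0943 - 1.0560 = 0.0383
H(X) + H(Y) - H(X,Y) = 1.0805 + 1.0943 - 2.1365 = 0.0383

All forms give I(X;Y) = 0.0383 nats. ✓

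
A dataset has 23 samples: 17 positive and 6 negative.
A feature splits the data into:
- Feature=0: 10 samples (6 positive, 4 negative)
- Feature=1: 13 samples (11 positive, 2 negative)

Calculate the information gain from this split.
0.0558 bits

Information Gain = H(Y) - H(Y|Feature)

Before split:
P(positive) = 17/23 = 0.7391
H(Y) = 0.8281 bits

After split:
Feature=0: H = 0.9710 bits (weight = 10/23)
Feature=1: H = 0.6194 bits (weight = 13/23)
H(Y|Feature) = (10/23)×0.9710 + (13/23)×0.6194 = 0.7722 bits

Information Gain = 0.8281 - 0.7722 = 0.0558 bits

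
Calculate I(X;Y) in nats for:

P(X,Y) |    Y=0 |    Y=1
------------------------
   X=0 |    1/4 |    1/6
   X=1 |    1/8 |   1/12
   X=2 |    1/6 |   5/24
0.0114 nats

Mutual information: I(X;Y) = H(X) + H(Y) - H(X,Y)

Marginals:
P(X) = (5/12, 5/24, 3/8), H(X) = 1.0594 nats
P(Y) = (13/24, 11/24), H(Y) = 0.6897 nats

Joint entropy: H(X,Y) = 1.7376 nats

I(X;Y) = 1.0594 + 0.6897 - 1.7376 = 0.0114 nats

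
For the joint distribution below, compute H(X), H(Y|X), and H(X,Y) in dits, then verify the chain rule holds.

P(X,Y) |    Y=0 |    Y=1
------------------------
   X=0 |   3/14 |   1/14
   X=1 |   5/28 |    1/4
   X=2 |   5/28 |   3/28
H(X,Y) = 0.7469, H(X) = 0.4686, H(Y|X) = 0.2783 (all in dits)

Chain rule: H(X,Y) = H(X) + H(Y|X)

Left side — joint entropy directly:
H(X,Y) = -Σ p(x,y) log p(x,y) = 0.7469 dits

Right side — compute H(Y|X) from the conditional distributions:
P(X) = (2/7, 3/7, 2/7), so H(X) = 0.4686 dits
H(Y|X) = Σ_x P(X=x) · H(Y|X=x):
  P(Y|X=0) = (3/4, 1/4), H(Y|X=0) = 0.2442, weight P(X=0) = 2/7
  P(Y|X=1) = (5/12, 7/12), H(Y|X=1) = 0.2950, weight P(X=1) = 3/7
  P(Y|X=2) = (5/8, 3/8), H(Y|X=2) = 0.2873, weight P(X=2) = 2/7
H(Y|X) = 0.2783 dits

H(X) + H(Y|X) = 0.4686 + 0.2783 = 0.7469 dits

Both sides equal 0.7469 dits. ✓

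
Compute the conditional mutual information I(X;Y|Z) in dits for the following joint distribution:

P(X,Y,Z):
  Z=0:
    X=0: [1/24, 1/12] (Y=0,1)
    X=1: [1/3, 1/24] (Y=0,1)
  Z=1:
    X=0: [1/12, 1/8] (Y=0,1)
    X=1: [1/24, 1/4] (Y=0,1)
0.0400 dits

Conditional mutual information: I(X;Y|Z) = H(X|Z) + H(Y|Z) - H(X,Y|Z)

H(Z) = 0.3010
H(X,Z) = 0.5706 → H(X|Z) = 0.2696
H(Y,Z) = 0.5452 → H(Y|Z) = 0.2442
H(X,Y,Z) = 0.7748 → H(X,Y|Z) = 0.4738

I(X;Y|Z) = 0.2696 + 0.2442 - 0.4738 = 0.0400 dits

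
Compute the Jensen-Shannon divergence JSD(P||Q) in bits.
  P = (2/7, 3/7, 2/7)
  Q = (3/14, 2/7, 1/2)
0.0354 bits

Jensen-Shannon divergence is:
JSD(P||Q) = 0.5 × D_KL(P||M) + 0.5 × D_KL(Q||M)
where M = 0.5 × (P + Q) is the mixture distribution.

M = 0.5 × (2/7, 3/7, 2/7) + 0.5 × (3/14, 2/7, 1/2) = (1/4, 5/14, 11/28)

D_KL(P||M) = 0.0365 bits
D_KL(Q||M) = 0.0343 bits

JSD(P||Q) = 0.5 × 0.0365 + 0.5 × 0.0343 = 0.0354 bits

Unlike KL divergence, JSD is symmetric and bounded: 0 ≤ JSD ≤ log(2).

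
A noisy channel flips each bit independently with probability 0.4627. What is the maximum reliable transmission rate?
0.0040 bits

For a binary symmetric channel (BSC) with error probability p:
Capacity C = 1 - H(p) bits per symbol

where H(p) = -p log₂(p) - (1-p) log₂(1-p) is the binary entropy function.

H(0.4627) = 0.9960 bits
C = 1 - 0.9960 = 0.0040 bits per symbol

This means we can reliably transmit up to 0.0040 bits of information per channel use.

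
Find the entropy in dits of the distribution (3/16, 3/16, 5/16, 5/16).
0.5883 dits

Shannon entropy is H(X) = -Σ p(x) log p(x).

For P = (3/16, 3/16, 5/16, 5/16):
H = -3/16 × log_10(3/16) -3/16 × log_10(3/16) -5/16 × log_10(5/16) -5/16 × log_10(5/16)
H = 0.5883 dits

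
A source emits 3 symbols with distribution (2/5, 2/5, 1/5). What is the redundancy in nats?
0.0437 nats

Redundancy measures how far a source is from maximum entropy:
R = H_max - H(X)

Maximum entropy for 3 symbols: H_max = log_e(3) = 1.0986 nats
Actual entropy: H(X) = 1.0549 nats
Redundancy: R = 1.0986 - 1.0549 = 0.0437 nats

This redundancy represents potential for compression: the source could be compressed by 0.0437 nats per symbol.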